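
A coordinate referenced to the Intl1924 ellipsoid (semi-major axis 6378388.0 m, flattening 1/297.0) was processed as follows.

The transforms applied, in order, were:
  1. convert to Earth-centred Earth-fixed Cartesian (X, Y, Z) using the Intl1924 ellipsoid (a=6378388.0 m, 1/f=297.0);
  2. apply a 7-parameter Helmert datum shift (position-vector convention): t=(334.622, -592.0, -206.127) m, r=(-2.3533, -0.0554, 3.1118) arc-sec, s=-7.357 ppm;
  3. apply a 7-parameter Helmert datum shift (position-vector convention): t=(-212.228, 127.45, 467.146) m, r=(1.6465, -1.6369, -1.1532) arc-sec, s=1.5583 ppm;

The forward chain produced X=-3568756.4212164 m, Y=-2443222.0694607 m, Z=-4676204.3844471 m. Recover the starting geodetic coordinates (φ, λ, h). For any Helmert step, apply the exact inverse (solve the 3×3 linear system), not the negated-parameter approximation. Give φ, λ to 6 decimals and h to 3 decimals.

start: X=-3568756.4212, Y=-2443222.0695, Z=-4676204.3844 m
→ Helmert⁻¹: X=-3568562.0848, Y=-2443402.9943, Z=-4676616.4186
→ Helmert⁻¹: X=-3568961.0714, Y=-2442721.7688, Z=-4676471.6070
→ geod (Bowring, a=6378388.000): φ=-47.42950200°, λ=-145.61089700°, h=2968.1210 m

φ=-47.429502°, λ=-145.610897°, h=2968.121 m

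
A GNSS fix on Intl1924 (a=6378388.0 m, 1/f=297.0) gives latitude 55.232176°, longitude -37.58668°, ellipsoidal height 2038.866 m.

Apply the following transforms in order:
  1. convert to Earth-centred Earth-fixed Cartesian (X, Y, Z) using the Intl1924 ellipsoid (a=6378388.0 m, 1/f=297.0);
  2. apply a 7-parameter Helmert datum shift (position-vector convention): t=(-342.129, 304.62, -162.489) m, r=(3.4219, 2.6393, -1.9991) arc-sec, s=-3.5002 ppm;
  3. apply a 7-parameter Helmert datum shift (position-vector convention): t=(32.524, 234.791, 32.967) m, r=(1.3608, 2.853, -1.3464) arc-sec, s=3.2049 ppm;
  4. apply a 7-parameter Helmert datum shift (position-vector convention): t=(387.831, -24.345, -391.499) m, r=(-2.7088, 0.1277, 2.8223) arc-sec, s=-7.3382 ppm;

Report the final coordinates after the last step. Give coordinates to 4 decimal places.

start: φ=55.232176°, λ=-37.586680°, h=2038.866 m
→ ECEF (a=6378388.000, f=1/297.0): X=2889785.0941, Y=-2224364.0697, Z=5217947.4889
→ Helmert 7p (PV): X=2889478.0590, Y=-2224166.2361, Z=5217692.8576
→ Helmert 7p (PV): X=2889577.4951, Y=-2223991.8575, Z=5217687.9066
→ Helmert 7p (PV): X=2889977.7826, Y=-2223891.8235, Z=5217285.5368

X=2889977.7826 m, Y=-2223891.8235 m, Z=5217285.5368 m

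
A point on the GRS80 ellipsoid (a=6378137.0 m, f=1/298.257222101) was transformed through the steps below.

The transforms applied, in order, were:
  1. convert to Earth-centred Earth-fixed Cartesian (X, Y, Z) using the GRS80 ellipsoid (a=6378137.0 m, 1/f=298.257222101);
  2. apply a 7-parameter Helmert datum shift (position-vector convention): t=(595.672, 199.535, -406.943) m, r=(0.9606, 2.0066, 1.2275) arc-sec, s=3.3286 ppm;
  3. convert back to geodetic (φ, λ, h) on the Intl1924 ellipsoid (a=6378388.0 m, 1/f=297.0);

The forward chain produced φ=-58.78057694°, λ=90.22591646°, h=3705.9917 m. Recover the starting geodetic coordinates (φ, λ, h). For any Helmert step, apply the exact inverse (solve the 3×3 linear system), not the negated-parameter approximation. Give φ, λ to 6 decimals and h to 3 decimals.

start: φ=-58.780577°, λ=90.225916°, h=3705.992 m
→ ECEF (a=6378388.000, f=1/297.0): X=-13075.3212, Y=3316078.9926, Z=-5434592.2645
→ Helmert⁻¹: X=-13598.3496, Y=3315843.1937, Z=-5434182.8079
→ geod (Bowring, a=6378137.000): φ=-58.77973800°, λ=90.23497000°, h=3418.9410 m

φ=-58.779738°, λ=90.234970°, h=3418.941 m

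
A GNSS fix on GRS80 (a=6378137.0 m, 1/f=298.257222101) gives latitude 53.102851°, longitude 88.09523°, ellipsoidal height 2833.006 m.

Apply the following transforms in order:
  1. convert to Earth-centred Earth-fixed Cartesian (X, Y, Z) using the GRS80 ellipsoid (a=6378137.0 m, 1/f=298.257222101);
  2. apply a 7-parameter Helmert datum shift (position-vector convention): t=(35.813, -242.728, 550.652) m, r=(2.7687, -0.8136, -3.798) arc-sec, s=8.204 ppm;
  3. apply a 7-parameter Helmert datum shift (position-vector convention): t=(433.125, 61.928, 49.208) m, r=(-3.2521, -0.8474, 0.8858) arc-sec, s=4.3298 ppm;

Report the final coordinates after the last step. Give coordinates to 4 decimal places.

start: φ=53.102851°, λ=88.095230°, h=2833.006 m
→ ECEF (a=6378137.000, f=1/298.257222101): X=127609.9117, Y=3837111.8879, Z=5079689.2679
→ Helmert 7p (PV): X=127697.3890, Y=3836830.1045, Z=5080333.6032
→ Helmert 7p (PV): X=128093.7180, Y=3836989.2936, Z=5080344.8385

X=128093.7180 m, Y=3836989.2936 m, Z=5080344.8385 m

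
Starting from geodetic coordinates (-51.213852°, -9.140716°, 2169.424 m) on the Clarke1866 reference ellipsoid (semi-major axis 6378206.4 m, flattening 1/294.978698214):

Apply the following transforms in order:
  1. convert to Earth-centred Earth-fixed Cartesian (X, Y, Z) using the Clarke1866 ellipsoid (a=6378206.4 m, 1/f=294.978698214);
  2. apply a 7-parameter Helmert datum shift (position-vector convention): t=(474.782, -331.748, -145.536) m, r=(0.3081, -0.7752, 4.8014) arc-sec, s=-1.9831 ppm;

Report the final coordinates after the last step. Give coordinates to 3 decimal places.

start: φ=-51.213852°, λ=-9.140716°, h=2169.424 m
→ ECEF (a=6378206.400, f=1/294.978698214): X=3954147.9234, Y=-636234.2310, Z=-4949969.2693
→ Helmert 7p (PV): X=3954648.2774, Y=-636465.2796, Z=-4950091.0786

X=3954648.277 m, Y=-636465.280 m, Z=-4950091.079 m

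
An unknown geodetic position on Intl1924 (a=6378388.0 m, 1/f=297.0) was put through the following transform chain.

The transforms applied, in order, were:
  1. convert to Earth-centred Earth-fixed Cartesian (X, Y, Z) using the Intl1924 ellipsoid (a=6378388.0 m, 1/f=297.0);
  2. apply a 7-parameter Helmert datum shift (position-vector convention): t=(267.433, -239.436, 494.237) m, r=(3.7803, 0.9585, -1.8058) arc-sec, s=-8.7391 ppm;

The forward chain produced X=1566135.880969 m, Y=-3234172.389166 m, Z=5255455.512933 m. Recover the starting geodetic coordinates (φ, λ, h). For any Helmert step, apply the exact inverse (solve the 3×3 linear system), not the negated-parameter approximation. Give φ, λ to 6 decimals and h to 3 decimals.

start: X=1566135.8810, Y=-3234172.3892, Z=5255455.5129 m
→ Helmert⁻¹: X=1565886.0240, Y=-3233851.1942, Z=5255073.7447
→ geod (Bowring, a=6378388.000): φ=55.81843100°, λ=-64.16294100°, h=2241.6750 m

φ=55.818431°, λ=-64.162941°, h=2241.675 m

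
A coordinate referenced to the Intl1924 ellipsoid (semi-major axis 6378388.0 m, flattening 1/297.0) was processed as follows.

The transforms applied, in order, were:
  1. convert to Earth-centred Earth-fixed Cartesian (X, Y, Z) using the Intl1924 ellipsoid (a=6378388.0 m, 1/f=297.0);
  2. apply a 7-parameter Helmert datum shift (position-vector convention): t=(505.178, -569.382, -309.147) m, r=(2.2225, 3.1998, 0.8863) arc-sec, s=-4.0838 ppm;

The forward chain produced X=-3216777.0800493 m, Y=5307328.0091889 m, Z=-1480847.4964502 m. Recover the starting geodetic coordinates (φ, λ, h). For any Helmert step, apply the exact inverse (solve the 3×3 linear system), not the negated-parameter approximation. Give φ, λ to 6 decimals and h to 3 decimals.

start: X=-3216777.0800, Y=5307328.0092, Z=-1480847.4965 m
→ Helmert⁻¹: X=-3217249.6198, Y=5307916.9379, Z=-1480651.4978
→ geod (Bowring, a=6378388.000): φ=-13.50471300°, λ=121.22101000°, h=3761.7510 m

φ=-13.504713°, λ=121.221010°, h=3761.751 m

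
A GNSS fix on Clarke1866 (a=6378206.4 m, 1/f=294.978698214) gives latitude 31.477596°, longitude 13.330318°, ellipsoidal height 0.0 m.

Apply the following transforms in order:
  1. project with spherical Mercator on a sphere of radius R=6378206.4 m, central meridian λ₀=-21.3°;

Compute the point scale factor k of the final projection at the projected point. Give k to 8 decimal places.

start: φ=31.477596°, λ=13.330318°, h=0.000 m
→ into merc (λ₀=-21.3°): φ=31.47759600°, λ−λ₀=34.63031800°
scale k = 1.17254682

1.17254682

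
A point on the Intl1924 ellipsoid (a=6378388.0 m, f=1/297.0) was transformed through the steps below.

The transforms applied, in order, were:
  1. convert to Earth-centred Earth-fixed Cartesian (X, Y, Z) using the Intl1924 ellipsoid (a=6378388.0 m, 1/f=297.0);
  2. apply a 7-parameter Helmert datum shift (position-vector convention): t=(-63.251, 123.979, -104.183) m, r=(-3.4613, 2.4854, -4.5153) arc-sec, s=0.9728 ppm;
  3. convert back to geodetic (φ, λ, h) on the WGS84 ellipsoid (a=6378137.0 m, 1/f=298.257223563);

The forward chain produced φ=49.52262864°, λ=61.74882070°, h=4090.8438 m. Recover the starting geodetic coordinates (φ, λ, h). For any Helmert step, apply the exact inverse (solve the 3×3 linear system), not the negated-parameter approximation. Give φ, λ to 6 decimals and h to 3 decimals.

φ=49.525762°, λ=61.748674°, h=3914.665 m

start: φ=49.522629°, λ=61.748821°, h=4090.844 m
→ ECEF (a=6378137.000, f=1/298.257223563): X=1964849.0673, Y=3656581.4304, Z=4831602.7006
→ Helmert⁻¹: X=1964772.1441, Y=3656415.8233, Z=4831787.2158
→ geod (Bowring, a=6378388.000): φ=49.52576200°, λ=61.74867400°, h=3914.6650 m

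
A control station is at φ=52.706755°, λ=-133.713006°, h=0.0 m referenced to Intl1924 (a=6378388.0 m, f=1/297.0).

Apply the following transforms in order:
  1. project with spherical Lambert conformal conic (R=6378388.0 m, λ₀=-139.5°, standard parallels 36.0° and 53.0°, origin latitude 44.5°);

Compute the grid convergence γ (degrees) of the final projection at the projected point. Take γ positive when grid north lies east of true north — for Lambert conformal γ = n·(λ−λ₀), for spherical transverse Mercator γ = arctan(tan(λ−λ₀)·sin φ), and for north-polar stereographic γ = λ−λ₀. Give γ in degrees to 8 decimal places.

4.07124993

start: φ=52.706755°, λ=-133.713006°, h=0.000 m
→ into lcc (λ₀=-139.5°): φ=52.70675500°, λ−λ₀=5.78699400°
convergence γ = 4.07124993°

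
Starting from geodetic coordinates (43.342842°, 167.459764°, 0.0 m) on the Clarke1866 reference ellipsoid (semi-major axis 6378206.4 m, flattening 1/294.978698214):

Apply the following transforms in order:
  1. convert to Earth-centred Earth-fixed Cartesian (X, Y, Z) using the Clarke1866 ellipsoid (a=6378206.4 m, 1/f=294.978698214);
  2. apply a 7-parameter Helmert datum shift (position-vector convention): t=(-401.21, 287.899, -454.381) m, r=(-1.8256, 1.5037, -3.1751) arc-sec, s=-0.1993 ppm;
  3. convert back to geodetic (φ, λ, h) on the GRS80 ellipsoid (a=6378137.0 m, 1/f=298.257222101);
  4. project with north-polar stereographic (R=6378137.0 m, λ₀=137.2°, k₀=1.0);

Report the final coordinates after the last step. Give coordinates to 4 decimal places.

start: φ=43.342842°, λ=167.459764°, h=0.000 m
→ ECEF (a=6378206.400, f=1/294.978698214): X=-4535189.3341, Y=1008769.1602, Z=4355078.1104
→ Helmert 7p (PV): X=-4535542.3628, Y=1009165.2155, Z=4354646.9953
→ geod (Bowring, a=6378137.000): φ=43.33522215°, λ=167.45594192°, h=-25.1586 m
→ stereo (R=6378137.0, λ₀=137.2°): E=2772393.3981, N=-4752768.7856

E=2772393.3981 m, N=-4752768.7856 m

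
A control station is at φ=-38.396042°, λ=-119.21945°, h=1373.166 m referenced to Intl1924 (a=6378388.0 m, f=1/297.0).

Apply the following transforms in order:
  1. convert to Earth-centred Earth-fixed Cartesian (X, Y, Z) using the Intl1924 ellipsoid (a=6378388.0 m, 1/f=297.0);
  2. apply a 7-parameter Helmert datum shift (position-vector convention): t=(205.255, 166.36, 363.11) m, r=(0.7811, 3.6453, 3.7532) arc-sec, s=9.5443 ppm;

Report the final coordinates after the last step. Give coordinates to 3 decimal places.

X=-2443783.193 m, Y=-4369399.527 m, Z=-3940556.808 m

start: φ=-38.396042°, λ=-119.219450°, h=1373.166 m
→ ECEF (a=6378388.000, f=1/297.0): X=-2443974.9825, Y=-4369494.6364, Z=-3940908.9504
→ Helmert 7p (PV): X=-2443783.1934, Y=-4369399.5273, Z=-3940556.8080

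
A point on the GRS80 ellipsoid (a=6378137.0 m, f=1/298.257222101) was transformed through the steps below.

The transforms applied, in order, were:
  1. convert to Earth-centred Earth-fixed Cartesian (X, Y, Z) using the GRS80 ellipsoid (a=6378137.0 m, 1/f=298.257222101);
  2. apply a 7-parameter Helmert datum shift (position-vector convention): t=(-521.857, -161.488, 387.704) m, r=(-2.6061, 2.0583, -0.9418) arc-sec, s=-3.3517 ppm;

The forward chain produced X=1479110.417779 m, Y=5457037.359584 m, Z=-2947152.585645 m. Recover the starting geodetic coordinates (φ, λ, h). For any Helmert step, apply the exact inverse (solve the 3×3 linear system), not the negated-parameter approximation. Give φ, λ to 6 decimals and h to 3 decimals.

start: X=1479110.4178, Y=5457037.3596, Z=-2947152.5856 m
→ Helmert⁻¹: X=1479641.7289, Y=5457261.1350, Z=-2947466.4527
→ geod (Bowring, a=6378137.000): φ=-27.69008000°, λ=74.82995500°, h=2859.8340 m

φ=-27.690080°, λ=74.829955°, h=2859.834 m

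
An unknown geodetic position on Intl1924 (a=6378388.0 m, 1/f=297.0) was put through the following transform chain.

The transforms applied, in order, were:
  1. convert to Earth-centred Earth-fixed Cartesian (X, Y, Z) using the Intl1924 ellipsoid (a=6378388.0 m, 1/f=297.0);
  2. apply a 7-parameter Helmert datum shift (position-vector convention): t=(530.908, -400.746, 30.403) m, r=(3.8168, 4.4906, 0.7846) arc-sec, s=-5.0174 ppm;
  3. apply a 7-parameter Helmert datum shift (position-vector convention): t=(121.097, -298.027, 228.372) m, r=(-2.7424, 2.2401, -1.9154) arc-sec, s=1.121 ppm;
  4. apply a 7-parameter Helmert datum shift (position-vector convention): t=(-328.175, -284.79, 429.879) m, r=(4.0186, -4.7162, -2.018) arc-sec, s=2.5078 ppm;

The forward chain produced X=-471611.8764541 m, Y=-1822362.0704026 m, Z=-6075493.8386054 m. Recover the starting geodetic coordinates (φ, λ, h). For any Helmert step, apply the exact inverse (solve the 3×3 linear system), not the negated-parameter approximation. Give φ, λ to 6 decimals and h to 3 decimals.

start: X=-471611.8765, Y=-1822362.0704, Z=-6075493.8386 m
→ Helmert⁻¹: X=-471403.6153, Y=-1822195.6973, Z=-6075862.2006
→ Helmert⁻¹: X=-471441.2776, Y=-1821819.2207, Z=-6076113.1033
→ Helmert⁻¹: X=-471849.1984, Y=-1821538.2540, Z=-6076150.5592
→ geod (Bowring, a=6378388.000): φ=-72.90218800°, λ=-104.52262200°, h=2054.4760 m

φ=-72.902188°, λ=-104.522622°, h=2054.476 m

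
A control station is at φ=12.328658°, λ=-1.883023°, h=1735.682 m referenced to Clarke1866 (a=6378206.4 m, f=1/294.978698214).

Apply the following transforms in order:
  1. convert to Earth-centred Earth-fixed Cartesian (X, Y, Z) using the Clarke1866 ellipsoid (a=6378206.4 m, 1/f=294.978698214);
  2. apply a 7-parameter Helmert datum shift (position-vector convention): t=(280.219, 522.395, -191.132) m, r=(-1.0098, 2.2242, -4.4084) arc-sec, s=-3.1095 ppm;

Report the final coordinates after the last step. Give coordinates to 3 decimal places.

X=6230680.033 m, Y=-204439.343 m, Z=1352968.412 m

start: φ=12.328658°, λ=-1.883023°, h=1735.682 m
→ ECEF (a=6378206.400, f=1/294.978698214): X=6230408.9727, Y=-204835.8405, Z=1353229.9329
→ Helmert 7p (PV): X=6230680.0326, Y=-204439.3428, Z=1352968.4121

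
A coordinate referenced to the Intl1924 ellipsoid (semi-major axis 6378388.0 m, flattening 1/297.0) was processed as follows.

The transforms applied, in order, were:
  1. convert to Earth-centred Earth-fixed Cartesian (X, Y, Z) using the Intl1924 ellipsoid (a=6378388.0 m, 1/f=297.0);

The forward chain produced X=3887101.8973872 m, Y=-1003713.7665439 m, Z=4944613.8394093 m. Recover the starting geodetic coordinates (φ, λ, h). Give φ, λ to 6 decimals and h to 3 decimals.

start: X=3887101.8974, Y=-1003713.7665, Z=4944613.8394 m
→ geod (Bowring, a=6378388.000): φ=51.11526600°, λ=-14.47845700°, h=3742.3110 m

φ=51.115266°, λ=-14.478457°, h=3742.311 m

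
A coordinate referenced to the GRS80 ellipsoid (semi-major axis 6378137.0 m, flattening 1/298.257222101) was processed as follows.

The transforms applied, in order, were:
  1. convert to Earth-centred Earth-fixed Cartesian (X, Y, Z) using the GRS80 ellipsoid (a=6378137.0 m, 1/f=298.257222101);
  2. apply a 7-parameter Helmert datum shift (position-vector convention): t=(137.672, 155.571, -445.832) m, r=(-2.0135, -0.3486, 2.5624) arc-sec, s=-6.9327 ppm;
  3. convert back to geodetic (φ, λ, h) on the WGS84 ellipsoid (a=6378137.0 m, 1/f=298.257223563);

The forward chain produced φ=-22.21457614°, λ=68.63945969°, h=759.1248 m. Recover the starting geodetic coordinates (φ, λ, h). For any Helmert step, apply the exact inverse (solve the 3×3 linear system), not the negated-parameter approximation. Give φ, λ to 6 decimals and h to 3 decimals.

start: φ=-22.214576°, λ=68.639460°, h=759.125 m
→ ECEF (a=6378137.000, f=1/298.257223563): X=2151992.8415, Y=5502390.2713, Z=-2396713.4301
→ Helmert⁻¹: X=2151934.3919, Y=5502269.5040, Z=-2396234.1361
→ geod (Bowring, a=6378137.000): φ=-22.21102600°, λ=68.63956100°, h=454.0950 m

φ=-22.211026°, λ=68.639561°, h=454.095 m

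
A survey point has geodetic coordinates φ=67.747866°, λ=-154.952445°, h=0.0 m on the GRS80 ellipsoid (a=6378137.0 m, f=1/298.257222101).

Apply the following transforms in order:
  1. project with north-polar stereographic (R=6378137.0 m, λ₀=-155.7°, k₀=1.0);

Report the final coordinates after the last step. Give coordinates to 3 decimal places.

start: φ=67.747866°, λ=-154.952445°, h=0.000 m
→ stereo (R=6378137.0, λ₀=-155.7°): E=32730.9393, N=-2508495.3855

E=32730.939 m, N=-2508495.385 m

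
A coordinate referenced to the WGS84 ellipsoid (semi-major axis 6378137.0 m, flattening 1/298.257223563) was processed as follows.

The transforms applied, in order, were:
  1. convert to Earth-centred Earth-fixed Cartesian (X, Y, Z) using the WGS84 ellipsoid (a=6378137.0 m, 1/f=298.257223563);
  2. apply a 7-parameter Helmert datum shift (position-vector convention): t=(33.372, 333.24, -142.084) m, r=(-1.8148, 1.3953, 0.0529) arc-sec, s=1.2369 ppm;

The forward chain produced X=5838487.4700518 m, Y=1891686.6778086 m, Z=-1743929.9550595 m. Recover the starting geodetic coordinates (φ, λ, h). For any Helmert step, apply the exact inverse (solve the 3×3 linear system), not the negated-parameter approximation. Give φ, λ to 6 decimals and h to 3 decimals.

start: X=5838487.4701, Y=1891686.6778, Z=-1743929.9551 m
→ Helmert⁻¹: X=5838459.1572, Y=1891364.9431, Z=-1743729.5783
→ geod (Bowring, a=6378137.000): φ=-15.96263500°, λ=17.94969700°, h=3550.8730 m

φ=-15.962635°, λ=17.949697°, h=3550.873 m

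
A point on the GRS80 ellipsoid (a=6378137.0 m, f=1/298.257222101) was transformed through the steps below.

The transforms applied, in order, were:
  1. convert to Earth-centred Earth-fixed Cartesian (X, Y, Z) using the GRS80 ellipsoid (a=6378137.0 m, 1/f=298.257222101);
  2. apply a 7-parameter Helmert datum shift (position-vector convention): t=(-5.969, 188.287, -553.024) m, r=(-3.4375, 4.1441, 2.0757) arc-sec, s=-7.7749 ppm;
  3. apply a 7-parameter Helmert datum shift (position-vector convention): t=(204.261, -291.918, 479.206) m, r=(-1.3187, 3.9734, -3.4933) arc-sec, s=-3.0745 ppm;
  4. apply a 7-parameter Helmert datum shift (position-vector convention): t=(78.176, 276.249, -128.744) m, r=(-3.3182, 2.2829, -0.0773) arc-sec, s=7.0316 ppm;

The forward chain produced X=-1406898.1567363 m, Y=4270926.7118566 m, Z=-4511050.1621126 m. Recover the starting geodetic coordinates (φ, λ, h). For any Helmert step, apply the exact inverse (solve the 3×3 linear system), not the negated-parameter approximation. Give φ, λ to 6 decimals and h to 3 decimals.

start: X=-1406898.1567, Y=4270926.7119, Z=-4511050.1621 m
→ Helmert⁻¹: X=-1406918.1149, Y=4270692.4725, Z=-4510836.5678
→ Helmert⁻¹: X=-1407112.1314, Y=4271002.5329, Z=-4511329.4444
→ Helmert⁻¹: X=-1406983.4964, Y=4270936.7842, Z=-4510768.5823
→ geod (Bowring, a=6378137.000): φ=-45.28171600°, λ=108.23354000°, h=1880.6240 m

φ=-45.281716°, λ=108.233540°, h=1880.624 m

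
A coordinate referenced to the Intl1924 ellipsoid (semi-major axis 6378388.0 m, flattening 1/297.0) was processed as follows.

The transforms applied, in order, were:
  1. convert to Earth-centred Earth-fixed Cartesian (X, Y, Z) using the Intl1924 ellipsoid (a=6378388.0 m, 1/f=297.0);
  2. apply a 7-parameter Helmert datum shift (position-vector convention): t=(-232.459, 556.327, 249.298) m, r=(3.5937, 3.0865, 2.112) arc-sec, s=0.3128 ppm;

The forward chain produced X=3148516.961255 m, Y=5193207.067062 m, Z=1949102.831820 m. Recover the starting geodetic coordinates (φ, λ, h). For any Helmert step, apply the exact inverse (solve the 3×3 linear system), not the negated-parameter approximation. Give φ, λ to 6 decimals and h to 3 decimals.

φ=17.904691°, λ=58.767789°, h=1419.839 m

start: X=3148516.9613, Y=5193207.0671, Z=1949102.8318 m
→ Helmert⁻¹: X=3148772.4427, Y=5192650.8283, Z=1948809.5715
→ geod (Bowring, a=6378388.000): φ=17.90469100°, λ=58.76778900°, h=1419.8390 m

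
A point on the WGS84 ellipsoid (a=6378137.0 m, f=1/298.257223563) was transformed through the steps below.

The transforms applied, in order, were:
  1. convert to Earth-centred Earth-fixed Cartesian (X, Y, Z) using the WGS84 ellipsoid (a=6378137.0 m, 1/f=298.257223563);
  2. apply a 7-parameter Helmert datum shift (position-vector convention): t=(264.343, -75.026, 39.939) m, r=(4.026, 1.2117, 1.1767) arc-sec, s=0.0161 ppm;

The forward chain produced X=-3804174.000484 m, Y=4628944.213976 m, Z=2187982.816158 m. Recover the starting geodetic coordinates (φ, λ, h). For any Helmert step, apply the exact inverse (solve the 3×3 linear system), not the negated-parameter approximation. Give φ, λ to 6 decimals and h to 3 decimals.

φ=20.183174°, λ=129.415167°, h=3156.455 m

start: X=-3804174.0005, Y=4628944.2140, Z=2187982.8162 m
→ Helmert⁻¹: X=-3804424.7266, Y=4629083.5723, Z=2187830.1397
→ geod (Bowring, a=6378137.000): φ=20.18317400°, λ=129.41516700°, h=3156.4550 m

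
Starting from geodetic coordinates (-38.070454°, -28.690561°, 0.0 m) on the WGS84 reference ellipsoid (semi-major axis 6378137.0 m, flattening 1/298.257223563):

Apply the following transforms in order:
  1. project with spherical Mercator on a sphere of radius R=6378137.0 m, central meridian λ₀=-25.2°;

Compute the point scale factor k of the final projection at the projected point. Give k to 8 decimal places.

1.27023951

start: φ=-38.070454°, λ=-28.690561°, h=0.000 m
→ into merc (λ₀=-25.2°): φ=-38.07045400°, λ−λ₀=-3.49056100°
scale k = 1.27023951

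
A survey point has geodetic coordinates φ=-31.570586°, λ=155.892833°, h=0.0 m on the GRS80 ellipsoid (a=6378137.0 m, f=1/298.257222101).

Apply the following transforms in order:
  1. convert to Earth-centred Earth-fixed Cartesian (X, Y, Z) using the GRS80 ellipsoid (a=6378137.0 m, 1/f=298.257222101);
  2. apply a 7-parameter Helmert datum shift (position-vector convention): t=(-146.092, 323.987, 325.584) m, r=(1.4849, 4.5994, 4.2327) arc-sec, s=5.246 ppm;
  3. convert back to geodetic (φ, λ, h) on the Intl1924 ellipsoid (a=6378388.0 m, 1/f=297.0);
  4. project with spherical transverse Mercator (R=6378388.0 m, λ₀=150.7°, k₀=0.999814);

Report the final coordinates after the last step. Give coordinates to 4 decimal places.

start: φ=-31.570586°, λ=155.892833°, h=0.000 m
→ ECEF (a=6378137.000, f=1/298.257222101): X=-4964753.7880, Y=2221587.0310, Z=-3319957.6720
→ Helmert 7p (PV): X=-4965045.5445, Y=2221844.6921, Z=-3319522.8039
→ geod (Bowring, a=6378388.000): φ=-31.56622411°, λ=155.89161091°, h=-137.1121 m
→ tm (R=6378388.0, λ₀=150.7°): E=492646.8468, N=-3525124.2162

E=492646.8468 m, N=-3525124.2162 m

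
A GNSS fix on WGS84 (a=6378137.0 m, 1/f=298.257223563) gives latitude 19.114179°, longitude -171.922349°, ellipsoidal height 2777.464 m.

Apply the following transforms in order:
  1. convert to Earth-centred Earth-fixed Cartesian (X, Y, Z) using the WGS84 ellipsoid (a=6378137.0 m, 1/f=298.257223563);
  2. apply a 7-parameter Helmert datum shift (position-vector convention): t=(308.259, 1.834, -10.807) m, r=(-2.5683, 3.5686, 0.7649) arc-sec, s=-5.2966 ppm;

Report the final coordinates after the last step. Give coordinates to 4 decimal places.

start: φ=19.114179°, λ=-171.922349°, h=2777.464 m
→ ECEF (a=6378137.000, f=1/298.257223563): X=-5971446.2343, Y=-847486.3598, Z=2076205.0493
→ Helmert 7p (PV): X=-5971067.2838, Y=-847476.3294, Z=2076297.1097

X=-5971067.2838 m, Y=-847476.3294 m, Z=2076297.1097 m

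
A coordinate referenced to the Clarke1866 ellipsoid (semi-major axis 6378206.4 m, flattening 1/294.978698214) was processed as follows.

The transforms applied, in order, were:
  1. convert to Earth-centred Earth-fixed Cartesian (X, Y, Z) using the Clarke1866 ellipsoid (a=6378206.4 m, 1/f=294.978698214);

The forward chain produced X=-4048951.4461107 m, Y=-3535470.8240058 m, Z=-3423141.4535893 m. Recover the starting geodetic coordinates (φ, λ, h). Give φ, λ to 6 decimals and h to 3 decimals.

φ=-32.666795°, λ=-138.873129°, h=767.221 m

start: X=-4048951.4461, Y=-3535470.8240, Z=-3423141.4536 m
→ geod (Bowring, a=6378206.400): φ=-32.66679500°, λ=-138.87312900°, h=767.2210 m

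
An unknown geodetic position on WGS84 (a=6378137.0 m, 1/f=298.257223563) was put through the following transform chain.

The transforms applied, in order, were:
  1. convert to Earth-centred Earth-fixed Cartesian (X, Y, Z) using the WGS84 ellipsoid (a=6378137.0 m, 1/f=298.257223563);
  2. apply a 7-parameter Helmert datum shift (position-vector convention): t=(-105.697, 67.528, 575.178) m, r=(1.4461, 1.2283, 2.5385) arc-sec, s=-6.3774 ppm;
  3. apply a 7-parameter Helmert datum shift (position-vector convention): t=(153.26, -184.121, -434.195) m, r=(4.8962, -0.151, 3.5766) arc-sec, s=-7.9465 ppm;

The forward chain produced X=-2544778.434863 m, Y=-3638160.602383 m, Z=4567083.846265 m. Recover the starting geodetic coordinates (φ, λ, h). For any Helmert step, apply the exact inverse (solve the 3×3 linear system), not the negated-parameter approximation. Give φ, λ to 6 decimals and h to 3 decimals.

φ=46.002520°, λ=-124.975929°, h=2314.163 m

start: X=-2544778.4349, Y=-3638160.6024, Z=4567083.8463 m
→ Helmert⁻¹: X=-2545011.6543, Y=-3637852.8365, Z=4567642.5538
→ Helmert⁻¹: X=-2544994.1556, Y=-3637880.2244, Z=4567106.8514
→ geod (Bowring, a=6378137.000): φ=46.00252000°, λ=-124.97592900°, h=2314.1630 m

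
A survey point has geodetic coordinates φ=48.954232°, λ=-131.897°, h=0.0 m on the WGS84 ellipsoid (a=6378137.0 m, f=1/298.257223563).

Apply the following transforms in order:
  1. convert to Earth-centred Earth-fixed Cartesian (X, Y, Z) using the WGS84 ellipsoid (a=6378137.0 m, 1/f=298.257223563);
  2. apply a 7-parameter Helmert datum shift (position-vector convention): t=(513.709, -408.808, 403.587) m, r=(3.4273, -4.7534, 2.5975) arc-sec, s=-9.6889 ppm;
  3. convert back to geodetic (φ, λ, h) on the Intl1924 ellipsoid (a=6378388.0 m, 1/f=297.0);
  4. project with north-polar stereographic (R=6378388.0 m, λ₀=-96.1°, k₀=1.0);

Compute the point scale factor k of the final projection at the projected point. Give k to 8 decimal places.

start: φ=48.954232°, λ=-131.897000°, h=0.000 m
→ ECEF (a=6378137.000, f=1/298.257223563): X=-2802245.4790, Y=-3123482.6227, Z=4787217.9866
→ Helmert 7p (PV): X=-2801775.6066, Y=-3123975.9997, Z=4787458.7139
→ geod (Bowring, a=6378388.000): φ=48.95610455°, λ=-131.88772605°, h=17.5960 m
→ into stereo (λ₀=-96.1°): φ=48.95610455°, λ−λ₀=-35.78772605°
scale k = 1.14011647

1.14011647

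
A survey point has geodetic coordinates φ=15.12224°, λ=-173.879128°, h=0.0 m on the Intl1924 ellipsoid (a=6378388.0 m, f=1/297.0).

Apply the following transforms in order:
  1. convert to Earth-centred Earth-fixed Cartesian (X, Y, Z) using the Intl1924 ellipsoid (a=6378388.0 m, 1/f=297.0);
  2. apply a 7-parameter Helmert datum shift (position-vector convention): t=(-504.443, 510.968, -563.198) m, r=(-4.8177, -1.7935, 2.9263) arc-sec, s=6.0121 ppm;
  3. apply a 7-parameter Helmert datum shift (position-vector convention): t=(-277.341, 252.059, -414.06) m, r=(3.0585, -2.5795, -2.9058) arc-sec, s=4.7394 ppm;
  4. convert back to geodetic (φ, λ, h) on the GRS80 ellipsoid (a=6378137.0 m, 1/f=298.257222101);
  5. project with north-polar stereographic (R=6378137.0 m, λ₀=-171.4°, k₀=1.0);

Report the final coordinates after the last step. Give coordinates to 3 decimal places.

start: φ=15.122240°, λ=-173.879128°, h=0.000 m
→ ECEF (a=6378388.000, f=1/297.0): X=-6123811.7370, Y=-656703.0605, Z=1653180.8501
→ Helmert 7p (PV): X=-6124358.0549, Y=-656244.3070, Z=1652589.6821
→ Helmert 7p (PV): X=-6124694.3337, Y=-655933.5844, Z=1652097.1334
→ geod (Bowring, a=6378137.000): φ=15.11049595°, λ=-173.88711999°, h=730.2440 m
→ stereo (R=6378137.0, λ₀=-171.4°): E=-423911.0181, N=-9759502.9622

E=-423911.018 m, N=-9759502.962 m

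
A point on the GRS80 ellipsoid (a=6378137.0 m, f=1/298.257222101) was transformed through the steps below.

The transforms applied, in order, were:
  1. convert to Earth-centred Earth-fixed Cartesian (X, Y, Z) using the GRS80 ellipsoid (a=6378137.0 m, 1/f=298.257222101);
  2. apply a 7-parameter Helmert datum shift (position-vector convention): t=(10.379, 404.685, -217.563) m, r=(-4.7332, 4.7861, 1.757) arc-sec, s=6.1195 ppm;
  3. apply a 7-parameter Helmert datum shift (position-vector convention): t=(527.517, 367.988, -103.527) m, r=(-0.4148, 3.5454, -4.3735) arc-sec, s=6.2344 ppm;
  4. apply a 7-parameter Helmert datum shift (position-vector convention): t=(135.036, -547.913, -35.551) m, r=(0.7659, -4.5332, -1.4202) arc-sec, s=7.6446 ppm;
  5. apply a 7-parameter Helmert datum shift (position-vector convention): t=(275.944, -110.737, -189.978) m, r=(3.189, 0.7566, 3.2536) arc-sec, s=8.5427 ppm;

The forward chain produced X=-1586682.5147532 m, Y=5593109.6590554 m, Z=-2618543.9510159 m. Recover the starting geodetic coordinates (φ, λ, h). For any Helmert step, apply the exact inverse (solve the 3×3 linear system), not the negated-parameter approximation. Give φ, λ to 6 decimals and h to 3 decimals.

start: X=-1586682.5148, Y=5593109.6591, Z=-2618543.9510 m
→ Helmert⁻¹: X=-1586847.0714, Y=5593157.1633, Z=-2618423.9003
→ Helmert⁻¹: X=-1587066.0348, Y=5593641.6651, Z=-2618354.2233
→ Helmert⁻¹: X=-1587657.2448, Y=5593210.4083, Z=-2618250.4148
→ Helmert⁻¹: X=-1587549.5218, Y=5592845.0955, Z=-2617925.3276
→ geod (Bowring, a=6378137.000): φ=-24.38618200°, λ=105.84678700°, h=1513.5470 m

φ=-24.386182°, λ=105.846787°, h=1513.547 m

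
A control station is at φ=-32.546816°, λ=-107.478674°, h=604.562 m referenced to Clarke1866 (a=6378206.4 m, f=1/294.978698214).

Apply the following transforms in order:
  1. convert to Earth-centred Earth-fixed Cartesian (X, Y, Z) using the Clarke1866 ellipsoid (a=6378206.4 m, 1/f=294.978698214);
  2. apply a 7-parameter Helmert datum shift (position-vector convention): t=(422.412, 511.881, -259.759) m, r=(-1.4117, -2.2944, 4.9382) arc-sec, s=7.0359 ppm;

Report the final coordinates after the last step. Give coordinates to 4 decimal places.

start: φ=-32.546816°, λ=-107.478674°, h=604.562 m
→ ECEF (a=6378206.400, f=1/294.978698214): X=-1616580.0697, Y=-5133799.0812, Z=-3411844.6579
→ Helmert 7p (PV): X=-1616008.1702, Y=-5133385.3752, Z=-3412111.2680

X=-1616008.1702 m, Y=-5133385.3752 m, Z=-3412111.2680 m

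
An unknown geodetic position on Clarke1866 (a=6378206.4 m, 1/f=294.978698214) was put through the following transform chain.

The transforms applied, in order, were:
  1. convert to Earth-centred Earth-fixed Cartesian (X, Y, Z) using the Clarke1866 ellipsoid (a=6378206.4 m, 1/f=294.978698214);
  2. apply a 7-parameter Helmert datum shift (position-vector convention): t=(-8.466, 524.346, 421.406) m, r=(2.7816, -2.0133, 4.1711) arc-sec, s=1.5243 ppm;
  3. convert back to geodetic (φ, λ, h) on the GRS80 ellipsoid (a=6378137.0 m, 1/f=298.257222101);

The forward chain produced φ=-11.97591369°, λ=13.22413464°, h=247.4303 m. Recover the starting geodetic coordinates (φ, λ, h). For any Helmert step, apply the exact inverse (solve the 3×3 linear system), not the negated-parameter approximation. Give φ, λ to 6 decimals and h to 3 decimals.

start: φ=-11.975914°, λ=13.224135°, h=247.430 m
→ ECEF (a=6378137.000, f=1/298.257222101): X=6074977.2224, Y=1427573.0415, Z=-1314847.5014
→ Helmert⁻¹: X=6074992.4445, Y=1426905.9332, Z=-1315345.4417
→ geod (Bowring, a=6378206.400): φ=-11.98144600°, λ=13.21814000°, h=156.8360 m

φ=-11.981446°, λ=13.218140°, h=156.836 m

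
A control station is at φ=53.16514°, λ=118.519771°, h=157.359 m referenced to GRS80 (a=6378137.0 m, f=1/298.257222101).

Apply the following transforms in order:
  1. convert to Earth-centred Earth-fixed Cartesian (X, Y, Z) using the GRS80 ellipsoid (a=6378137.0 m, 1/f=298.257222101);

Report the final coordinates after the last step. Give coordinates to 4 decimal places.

start: φ=53.165140°, λ=118.519771°, h=157.359 m
→ ECEF (a=6378137.000, f=1/298.257222101): X=-1829672.8882, Y=3367066.9933, Z=5081708.4802

X=-1829672.8882 m, Y=3367066.9933 m, Z=5081708.4802 m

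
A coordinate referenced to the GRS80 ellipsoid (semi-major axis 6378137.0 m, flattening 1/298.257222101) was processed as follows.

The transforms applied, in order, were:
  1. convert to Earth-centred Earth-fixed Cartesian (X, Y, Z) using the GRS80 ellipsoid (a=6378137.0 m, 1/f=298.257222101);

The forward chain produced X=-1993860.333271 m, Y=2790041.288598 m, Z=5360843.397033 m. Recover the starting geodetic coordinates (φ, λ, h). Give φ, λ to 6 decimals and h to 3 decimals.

φ=57.567937°, λ=125.550916°, h=899.594 m

start: X=-1993860.3333, Y=2790041.2886, Z=5360843.3970 m
→ geod (Bowring, a=6378137.000): φ=57.56793700°, λ=125.55091600°, h=899.5940 m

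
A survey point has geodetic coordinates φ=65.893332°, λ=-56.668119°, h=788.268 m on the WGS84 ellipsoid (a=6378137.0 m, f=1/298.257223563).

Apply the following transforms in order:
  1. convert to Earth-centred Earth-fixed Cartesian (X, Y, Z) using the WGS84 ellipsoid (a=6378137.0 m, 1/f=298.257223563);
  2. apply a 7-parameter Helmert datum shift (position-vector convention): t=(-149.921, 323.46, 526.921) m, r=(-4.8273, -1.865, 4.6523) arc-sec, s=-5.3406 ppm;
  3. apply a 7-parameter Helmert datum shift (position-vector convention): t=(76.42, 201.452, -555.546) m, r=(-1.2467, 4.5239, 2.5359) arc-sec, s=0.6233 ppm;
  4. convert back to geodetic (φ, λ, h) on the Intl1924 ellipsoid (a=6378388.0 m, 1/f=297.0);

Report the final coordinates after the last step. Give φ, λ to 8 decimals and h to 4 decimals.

start: φ=65.893332°, λ=-56.668119°, h=788.268 m
→ ECEF (a=6378137.000, f=1/298.257223563): X=1435637.2685, Y=-2182900.9417, Z=5799819.1625
→ Helmert 7p (PV): X=1435476.4750, Y=-2182397.7083, Z=5800379.1766
→ Helmert 7p (PV): X=1435707.8378, Y=-2182144.9098, Z=5799808.9532
→ geod (Bowring, a=6378388.000): φ=65.89875942°, λ=-56.65771331°, h=361.9212 m

φ=65.89875942°, λ=-56.65771331°, h=361.9212 m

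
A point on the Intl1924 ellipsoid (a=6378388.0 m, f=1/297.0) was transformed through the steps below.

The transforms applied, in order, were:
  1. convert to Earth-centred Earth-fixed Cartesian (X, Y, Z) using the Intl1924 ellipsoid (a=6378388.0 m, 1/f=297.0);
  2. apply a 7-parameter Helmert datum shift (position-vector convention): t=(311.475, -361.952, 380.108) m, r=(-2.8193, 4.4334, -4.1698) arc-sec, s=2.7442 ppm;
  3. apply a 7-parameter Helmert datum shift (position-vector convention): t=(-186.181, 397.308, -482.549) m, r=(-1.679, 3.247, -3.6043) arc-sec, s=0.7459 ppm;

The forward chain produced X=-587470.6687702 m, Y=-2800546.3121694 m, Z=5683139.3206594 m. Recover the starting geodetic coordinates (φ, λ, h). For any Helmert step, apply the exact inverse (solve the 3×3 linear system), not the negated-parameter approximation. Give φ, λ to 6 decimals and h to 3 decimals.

φ=63.427591°, λ=-101.850946°, h=1738.951 m

start: X=-587470.6688, Y=-2800546.3122, Z=5683139.3207 m
→ Helmert⁻¹: X=-587324.5751, Y=-2800998.0584, Z=5683585.5845
→ Helmert⁻¹: X=-587699.9707, Y=-2800717.9809, Z=5683138.9676
→ geod (Bowring, a=6378388.000): φ=63.42759100°, λ=-101.85094600°, h=1738.9510 m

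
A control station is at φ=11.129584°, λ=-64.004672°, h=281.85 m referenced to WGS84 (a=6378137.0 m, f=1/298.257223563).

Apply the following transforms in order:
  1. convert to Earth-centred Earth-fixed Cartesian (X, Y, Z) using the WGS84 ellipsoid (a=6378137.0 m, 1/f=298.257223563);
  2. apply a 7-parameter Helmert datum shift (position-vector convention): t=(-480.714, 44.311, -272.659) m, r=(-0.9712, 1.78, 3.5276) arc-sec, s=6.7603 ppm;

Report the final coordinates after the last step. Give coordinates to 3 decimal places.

X=2743056.683 m, Y=-5625933.652 m, Z=1222866.486 m

start: φ=11.129584°, λ=-64.004672°, h=281.850 m
→ ECEF (a=6378137.000, f=1/298.257223563): X=2743412.0773, Y=-5625992.6079, Z=1223128.0608
→ Helmert 7p (PV): X=2743056.6829, Y=-5625933.6522, Z=1222866.4858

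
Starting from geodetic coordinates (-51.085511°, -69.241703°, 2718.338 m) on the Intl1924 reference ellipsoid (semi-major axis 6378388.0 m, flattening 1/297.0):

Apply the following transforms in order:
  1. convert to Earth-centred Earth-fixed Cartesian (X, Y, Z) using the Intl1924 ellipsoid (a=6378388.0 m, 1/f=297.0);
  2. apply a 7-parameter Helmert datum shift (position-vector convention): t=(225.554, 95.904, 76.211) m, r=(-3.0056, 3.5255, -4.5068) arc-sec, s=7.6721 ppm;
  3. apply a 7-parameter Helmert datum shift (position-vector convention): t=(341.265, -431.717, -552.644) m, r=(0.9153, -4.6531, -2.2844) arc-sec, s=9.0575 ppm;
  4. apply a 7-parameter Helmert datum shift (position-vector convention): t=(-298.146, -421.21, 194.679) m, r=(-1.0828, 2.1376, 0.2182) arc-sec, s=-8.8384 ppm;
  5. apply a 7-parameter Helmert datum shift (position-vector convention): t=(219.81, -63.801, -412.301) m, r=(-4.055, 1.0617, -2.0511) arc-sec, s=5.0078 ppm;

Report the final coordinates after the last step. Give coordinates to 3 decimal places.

start: φ=-51.085511°, λ=-69.241703°, h=2718.338 m
→ ECEF (a=6378388.000, f=1/297.0): X=1423565.6266, Y=-3755795.5577, Z=-4941737.1084
→ Helmert 7p (PV): X=1423635.5738, Y=-3755831.5825, Z=-4941668.4146
→ Helmert 7p (PV): X=1424059.6163, Y=-3756291.1561, Z=-4942250.3685
→ Helmert 7p (PV): X=1423701.6395, Y=-3756703.6045, Z=-4942007.0472
→ Helmert 7p (PV): X=1423865.7843, Y=-3756897.5321, Z=-4942377.5708

X=1423865.784 m, Y=-3756897.532 m, Z=-4942377.571 m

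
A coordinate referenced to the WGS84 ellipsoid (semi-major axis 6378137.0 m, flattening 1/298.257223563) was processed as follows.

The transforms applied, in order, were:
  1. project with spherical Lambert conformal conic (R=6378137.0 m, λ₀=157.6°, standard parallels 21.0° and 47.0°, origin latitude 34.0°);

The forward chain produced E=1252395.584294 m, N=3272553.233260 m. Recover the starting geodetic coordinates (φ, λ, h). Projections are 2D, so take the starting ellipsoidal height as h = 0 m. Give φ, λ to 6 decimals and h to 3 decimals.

start: E=1252395.5843, N=3272553.2333 m
→ lcc⁻¹: φ=61.71901900°, λ=178.98464600°

φ=61.719019°, λ=178.984646°, h=0.000 m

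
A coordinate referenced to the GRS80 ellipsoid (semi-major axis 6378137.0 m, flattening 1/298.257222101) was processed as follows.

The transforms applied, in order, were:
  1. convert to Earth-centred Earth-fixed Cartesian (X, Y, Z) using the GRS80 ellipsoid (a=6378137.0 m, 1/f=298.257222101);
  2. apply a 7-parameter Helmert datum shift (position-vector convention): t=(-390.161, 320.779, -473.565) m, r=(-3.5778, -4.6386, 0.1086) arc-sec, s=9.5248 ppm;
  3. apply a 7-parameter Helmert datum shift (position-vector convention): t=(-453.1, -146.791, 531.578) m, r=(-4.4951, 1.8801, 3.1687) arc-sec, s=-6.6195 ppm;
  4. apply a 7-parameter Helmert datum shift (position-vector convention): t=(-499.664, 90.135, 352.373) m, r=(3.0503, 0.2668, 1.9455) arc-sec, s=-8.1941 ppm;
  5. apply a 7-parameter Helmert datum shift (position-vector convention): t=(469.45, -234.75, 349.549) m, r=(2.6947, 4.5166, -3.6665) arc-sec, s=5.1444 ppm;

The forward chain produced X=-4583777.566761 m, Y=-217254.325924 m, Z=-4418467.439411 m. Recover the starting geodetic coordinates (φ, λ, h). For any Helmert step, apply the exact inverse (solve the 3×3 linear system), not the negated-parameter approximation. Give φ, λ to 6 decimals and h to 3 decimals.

start: X=-4583777.5668, Y=-217254.3259, Z=-4418467.4394 m
→ Helmert⁻¹: X=-4584122.8127, Y=-217157.6751, Z=-4418891.7983
→ Helmert⁻¹: X=-4583657.0407, Y=-217271.7105, Z=-4419283.0992
→ Helmert⁻¹: X=-4583197.3252, Y=-216959.6263, Z=-4419890.4383
→ Helmert⁻¹: X=-4582863.0118, Y=-217199.2676, Z=-4419275.4850
→ geod (Bowring, a=6378137.000): φ=-44.11905500°, λ=-177.28656600°, h=2409.7680 m

φ=-44.119055°, λ=-177.286566°, h=2409.768 m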